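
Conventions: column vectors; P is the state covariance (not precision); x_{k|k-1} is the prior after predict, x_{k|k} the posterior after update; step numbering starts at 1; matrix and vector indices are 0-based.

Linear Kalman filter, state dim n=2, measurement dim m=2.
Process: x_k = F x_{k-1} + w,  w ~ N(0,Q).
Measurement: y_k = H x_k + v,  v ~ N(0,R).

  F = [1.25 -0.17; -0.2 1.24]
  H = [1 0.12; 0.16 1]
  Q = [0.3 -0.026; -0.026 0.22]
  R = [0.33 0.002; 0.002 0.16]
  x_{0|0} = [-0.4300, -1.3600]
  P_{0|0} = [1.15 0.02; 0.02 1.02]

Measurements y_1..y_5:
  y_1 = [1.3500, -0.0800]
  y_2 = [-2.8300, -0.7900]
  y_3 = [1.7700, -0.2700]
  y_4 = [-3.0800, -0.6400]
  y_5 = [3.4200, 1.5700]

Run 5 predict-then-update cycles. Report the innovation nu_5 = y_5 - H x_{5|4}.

innov = [5.5383, 1.9358]

step 1: x^-=[-0.3063, -1.6004]  P^-=[2.1179 -0.4968; -0.4968 1.8244]  S=[2.3549 0.0534; 0.0534 1.8797]  K=[0.8765 -0.1090; -0.1392 0.9323]  nu=[1.8483, 1.5694]  x^+=[1.1428, -0.3945]  P^+=[0.2966 -0.0631; -0.0631 0.1590]
step 2: x^-=[1.4955, -0.7177]  P^-=[0.7949 -0.2337; -0.2337 0.5076]  S=[1.0761 -0.0481; -0.0481 0.6132]  K=[0.7073 -0.1182; -0.1267 0.7569]  nu=[-4.2394, -0.3116]  x^+=[-1.4663, -0.4163]  P^+=[0.2399 -0.0559; -0.0559 0.1298]
step 3: x^-=[-1.7620, -0.2229]  P^-=[0.7023 -0.2019; -0.2019 0.4569]  S=[0.9905 -0.0365; -0.0365 0.5703]  K=[0.6805 -0.1133; -0.1213 0.7368]  nu=[3.5588, 0.2349]  x^+=[0.6329, -0.4815]  P^+=[0.2308 -0.0537; -0.0537 0.1262]
step 4: x^-=[0.8730, -0.7236]  P^-=[0.6870 -0.1954; -0.1954 0.4500]  S=[0.9766 -0.0332; -0.0332 0.5650]  K=[0.6757 -0.1115; -0.1198 0.7340]  nu=[-3.8662, -0.0561]  x^+=[-1.7331, -0.3016]  P^+=[0.2291 -0.0532; -0.0532 0.1257]
step 5: x^-=[-2.1150, -0.0274]  P^-=[0.6842 -0.1940; -0.1940 0.4488]  S=[0.9741 -0.0324; -0.0324 0.5643]  K=[0.6748 -0.1110; -0.1195 0.7335]  nu=[5.5383, 1.9358]  x^+=[1.4073, 0.7310]  P^+=[0.2288 -0.0530; -0.0530 0.1256]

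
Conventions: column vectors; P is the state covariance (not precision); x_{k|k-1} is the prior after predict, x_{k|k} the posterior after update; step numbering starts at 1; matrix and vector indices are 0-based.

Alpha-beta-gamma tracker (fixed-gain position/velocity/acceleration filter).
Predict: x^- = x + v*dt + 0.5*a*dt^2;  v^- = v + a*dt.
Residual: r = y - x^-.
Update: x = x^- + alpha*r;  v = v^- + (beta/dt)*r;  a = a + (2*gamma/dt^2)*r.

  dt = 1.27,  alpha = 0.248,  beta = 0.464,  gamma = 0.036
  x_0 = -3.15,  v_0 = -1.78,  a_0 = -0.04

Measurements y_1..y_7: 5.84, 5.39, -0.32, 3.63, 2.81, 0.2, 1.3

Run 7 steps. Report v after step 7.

step 1: x_pred=-5.4429  r=11.2829  x^+=-2.6447  v^+=2.2914  a^+=0.4637
step 2: x_pred=0.6393  r=4.7507  x^+=1.8175  v^+=4.6160  a^+=0.6757
step 3: x_pred=8.2247  r=-8.5447  x^+=6.1056  v^+=2.3523  a^+=0.2943
step 4: x_pred=9.3304  r=-5.7004  x^+=7.9167  v^+=0.6434  a^+=0.0398
step 5: x_pred=8.7659  r=-5.9559  x^+=7.2889  v^+=-1.4820  a^+=-0.2260
step 6: x_pred=5.2244  r=-5.0244  x^+=3.9783  v^+=-3.6048  a^+=-0.4503
step 7: x_pred=-0.9629  r=2.2629  x^+=-0.4017  v^+=-3.3499  a^+=-0.3493

v_post = -3.3499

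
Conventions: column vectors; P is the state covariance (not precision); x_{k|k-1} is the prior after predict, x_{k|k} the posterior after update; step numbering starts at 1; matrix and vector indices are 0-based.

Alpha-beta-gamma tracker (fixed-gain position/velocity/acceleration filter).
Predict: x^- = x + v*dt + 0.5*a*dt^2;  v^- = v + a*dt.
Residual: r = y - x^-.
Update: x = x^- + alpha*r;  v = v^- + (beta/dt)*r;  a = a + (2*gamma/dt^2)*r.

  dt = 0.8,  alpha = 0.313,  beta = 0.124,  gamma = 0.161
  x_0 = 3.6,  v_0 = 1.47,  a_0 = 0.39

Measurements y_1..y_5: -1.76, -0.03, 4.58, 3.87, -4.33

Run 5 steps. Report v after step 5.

step 1: x_pred=4.9008  r=-6.6608  x^+=2.8160  v^+=0.7496  a^+=-2.9612
step 2: x_pred=2.4680  r=-2.4980  x^+=1.6862  v^+=-2.0066  a^+=-4.2180
step 3: x_pred=-1.2689  r=5.8489  x^+=0.5618  v^+=-4.4744  a^+=-1.2753
step 4: x_pred=-3.4258  r=7.2958  x^+=-1.1422  v^+=-4.3638  a^+=2.3954
step 5: x_pred=-3.8668  r=-0.4632  x^+=-4.0118  v^+=-2.5193  a^+=2.1624

v_post = -2.5193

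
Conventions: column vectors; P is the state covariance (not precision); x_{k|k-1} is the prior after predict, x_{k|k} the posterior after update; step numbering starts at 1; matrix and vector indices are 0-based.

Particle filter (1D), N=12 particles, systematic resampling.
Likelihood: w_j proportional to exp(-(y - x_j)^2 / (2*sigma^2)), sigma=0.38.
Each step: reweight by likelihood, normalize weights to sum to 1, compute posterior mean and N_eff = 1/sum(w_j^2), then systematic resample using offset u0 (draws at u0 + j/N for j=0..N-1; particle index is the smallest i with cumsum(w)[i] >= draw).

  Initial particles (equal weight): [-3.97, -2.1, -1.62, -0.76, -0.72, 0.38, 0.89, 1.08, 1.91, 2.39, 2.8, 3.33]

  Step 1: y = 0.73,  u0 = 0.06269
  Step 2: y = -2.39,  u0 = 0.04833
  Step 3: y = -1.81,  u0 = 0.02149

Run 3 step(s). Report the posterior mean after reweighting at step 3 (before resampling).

post_mean = 0.3800

step 1: w=[0.0000, 0.0000, 0.0000, 0.0002, 0.0003, 0.2930, 0.4098, 0.2930, 0.0036, 0.0000, 0.0000, 0.0000]  mean=0.7991  Neff=2.9439  idx=[5, 5, 5, 6, 6, 6, 6, 6, 7, 7, 7, 7]
step 2: w=[0.3333, 0.3333, 0.3333, 0.0000, 0.0000, 0.0000, 0.0000, 0.0000, 0.0000, 0.0000, 0.0000, 0.0000]  mean=0.3800  Neff=3.0002  idx=[0, 0, 0, 0, 1, 1, 1, 1, 2, 2, 2, 2]
step 3: w=[0.0833, 0.0833, 0.0833, 0.0833, 0.0833, 0.0833, 0.0833, 0.0833, 0.0833, 0.0833, 0.0833, 0.0833]  mean=0.3800  Neff=12.0000  idx=[0, 1, 2, 3, 4, 5, 6, 7, 8, 9, 10, 11]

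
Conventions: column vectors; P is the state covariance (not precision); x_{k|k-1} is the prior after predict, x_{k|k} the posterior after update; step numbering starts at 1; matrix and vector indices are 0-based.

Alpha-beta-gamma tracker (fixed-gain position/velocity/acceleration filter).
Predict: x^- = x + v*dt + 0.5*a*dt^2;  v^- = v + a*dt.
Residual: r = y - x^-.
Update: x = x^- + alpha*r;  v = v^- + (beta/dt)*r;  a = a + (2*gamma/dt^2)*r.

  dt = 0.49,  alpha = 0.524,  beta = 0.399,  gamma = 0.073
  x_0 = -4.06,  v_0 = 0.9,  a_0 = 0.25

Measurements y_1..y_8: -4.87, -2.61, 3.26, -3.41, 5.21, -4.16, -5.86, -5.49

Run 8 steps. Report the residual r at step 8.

resid = 2.8196

step 1: x_pred=-3.5890  r=-1.2810  x^+=-4.2602  v^+=-0.0206  a^+=-0.5290
step 2: x_pred=-4.3338  r=1.7238  x^+=-3.4305  v^+=1.1239  a^+=0.5193
step 3: x_pred=-2.8175  r=6.0775  x^+=0.3671  v^+=6.3272  a^+=4.2149
step 4: x_pred=3.9734  r=-7.3834  x^+=0.1045  v^+=2.3802  a^+=-0.2748
step 5: x_pred=1.2378  r=3.9722  x^+=3.3192  v^+=5.4801  a^+=2.1406
step 6: x_pred=6.2615  r=-10.4215  x^+=0.8006  v^+=-1.9571  a^+=-4.1965
step 7: x_pred=-0.6622  r=-5.1978  x^+=-3.3858  v^+=-8.2459  a^+=-7.3572
step 8: x_pred=-8.3096  r=2.8196  x^+=-6.8321  v^+=-9.5550  a^+=-5.6427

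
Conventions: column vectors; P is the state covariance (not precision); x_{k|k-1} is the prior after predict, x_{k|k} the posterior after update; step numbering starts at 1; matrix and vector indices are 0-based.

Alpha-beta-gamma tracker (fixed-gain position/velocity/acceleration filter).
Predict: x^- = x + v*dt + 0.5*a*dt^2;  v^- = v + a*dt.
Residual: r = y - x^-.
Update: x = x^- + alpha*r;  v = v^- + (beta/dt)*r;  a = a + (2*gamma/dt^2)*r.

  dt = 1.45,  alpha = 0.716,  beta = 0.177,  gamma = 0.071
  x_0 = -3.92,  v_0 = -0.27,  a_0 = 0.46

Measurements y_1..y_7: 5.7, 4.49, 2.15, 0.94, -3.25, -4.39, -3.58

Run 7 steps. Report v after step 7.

step 1: x_pred=-3.8279  r=9.5279  x^+=2.9941  v^+=1.5601  a^+=1.1035
step 2: x_pred=6.4162  r=-1.9262  x^+=5.0370  v^+=2.9250  a^+=0.9734
step 3: x_pred=10.3016  r=-8.1516  x^+=4.4651  v^+=3.3414  a^+=0.4229
step 4: x_pred=9.7546  r=-8.8146  x^+=3.4434  v^+=2.8786  a^+=-0.1725
step 5: x_pred=7.4359  r=-10.6859  x^+=-0.2152  v^+=1.3241  a^+=-0.8942
step 6: x_pred=0.7647  r=-5.1547  x^+=-2.9261  v^+=-0.6017  a^+=-1.2423
step 7: x_pred=-5.1046  r=1.5246  x^+=-4.0130  v^+=-2.2170  a^+=-1.1394

v_post = -2.2170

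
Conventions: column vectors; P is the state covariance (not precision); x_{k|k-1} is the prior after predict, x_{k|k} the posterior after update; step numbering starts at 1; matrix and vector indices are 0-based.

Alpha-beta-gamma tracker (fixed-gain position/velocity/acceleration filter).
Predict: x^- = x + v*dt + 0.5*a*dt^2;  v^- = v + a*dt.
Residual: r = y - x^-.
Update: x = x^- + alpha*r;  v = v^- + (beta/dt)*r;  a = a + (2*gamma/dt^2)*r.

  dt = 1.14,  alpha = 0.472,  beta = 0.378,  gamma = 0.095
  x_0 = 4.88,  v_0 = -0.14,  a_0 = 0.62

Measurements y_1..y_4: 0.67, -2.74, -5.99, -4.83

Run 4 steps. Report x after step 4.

step 1: x_pred=5.1233  r=-4.4533  x^+=3.0213  v^+=-0.9098  a^+=-0.0311
step 2: x_pred=1.9640  r=-4.7040  x^+=-0.2563  v^+=-2.5050  a^+=-0.7188
step 3: x_pred=-3.5790  r=-2.4110  x^+=-4.7170  v^+=-4.1238  a^+=-1.0713
step 4: x_pred=-10.1142  r=5.2842  x^+=-7.6201  v^+=-3.5929  a^+=-0.2987

x_post = -7.6201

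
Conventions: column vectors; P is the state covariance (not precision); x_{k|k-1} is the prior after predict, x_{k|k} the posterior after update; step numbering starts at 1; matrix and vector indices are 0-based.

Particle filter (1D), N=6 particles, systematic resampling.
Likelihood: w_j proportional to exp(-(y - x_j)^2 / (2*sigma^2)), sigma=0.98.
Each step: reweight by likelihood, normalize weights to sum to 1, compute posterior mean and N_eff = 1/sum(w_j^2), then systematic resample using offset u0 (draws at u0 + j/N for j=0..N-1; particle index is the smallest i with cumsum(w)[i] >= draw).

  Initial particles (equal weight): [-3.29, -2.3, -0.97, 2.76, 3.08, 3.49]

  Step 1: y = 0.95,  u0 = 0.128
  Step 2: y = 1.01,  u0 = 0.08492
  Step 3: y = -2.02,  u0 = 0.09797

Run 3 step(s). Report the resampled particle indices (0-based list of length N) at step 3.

resampled_idx = [0, 0, 0, 1, 1, 1]

step 1: w=[0.0002, 0.0089, 0.3179, 0.3936, 0.2042, 0.0753]  mean=1.6487  Neff=3.2962  idx=[2, 2, 3, 3, 4, 5]
step 2: w=[0.1596, 0.1596, 0.2494, 0.2494, 0.1320, 0.0500]  mean=1.6483  Neff=5.1207  idx=[0, 1, 2, 3, 3, 4]
step 3: w=[0.5000, 0.5000, 0.0000, 0.0000, 0.0000, 0.0000]  mean=-0.9699  Neff=2.0001  idx=[0, 0, 0, 1, 1, 1]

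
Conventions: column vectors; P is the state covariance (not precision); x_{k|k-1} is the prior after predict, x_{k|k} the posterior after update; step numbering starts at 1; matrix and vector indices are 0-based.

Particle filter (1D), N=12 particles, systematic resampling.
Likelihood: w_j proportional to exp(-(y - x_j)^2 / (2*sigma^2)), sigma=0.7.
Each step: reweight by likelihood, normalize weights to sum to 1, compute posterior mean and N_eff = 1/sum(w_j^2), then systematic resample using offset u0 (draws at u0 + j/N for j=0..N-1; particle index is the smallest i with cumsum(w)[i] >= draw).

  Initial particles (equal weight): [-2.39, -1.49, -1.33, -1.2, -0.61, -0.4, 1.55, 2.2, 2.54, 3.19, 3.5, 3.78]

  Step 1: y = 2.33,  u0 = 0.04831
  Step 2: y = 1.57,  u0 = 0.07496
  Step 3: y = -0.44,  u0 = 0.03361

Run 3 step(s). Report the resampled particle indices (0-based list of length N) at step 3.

step 1: w=[0.0000, 0.0000, 0.0000, 0.0000, 0.0000, 0.0002, 0.1623, 0.2968, 0.2887, 0.1420, 0.0747, 0.0353]  mean=2.4856  Neff=4.4492  idx=[6, 6, 7, 7, 7, 8, 8, 8, 8, 9, 9, 11]
step 2: w=[0.1761, 0.1761, 0.1175, 0.1175, 0.1175, 0.0675, 0.0675, 0.0675, 0.0675, 0.0121, 0.0121, 0.0012]  mean=2.0887  Neff=8.1997  idx=[0, 0, 1, 1, 2, 3, 3, 4, 5, 6, 8, 10]
step 3: w=[0.2378, 0.2378, 0.2378, 0.2378, 0.0110, 0.0110, 0.0110, 0.0110, 0.0016, 0.0016, 0.0016, 0.0000]  mean=1.5834  Neff=4.4117  idx=[0, 0, 0, 1, 1, 1, 2, 2, 2, 3, 3, 3]

resampled_idx = [0, 0, 0, 1, 1, 1, 2, 2, 2, 3, 3, 3]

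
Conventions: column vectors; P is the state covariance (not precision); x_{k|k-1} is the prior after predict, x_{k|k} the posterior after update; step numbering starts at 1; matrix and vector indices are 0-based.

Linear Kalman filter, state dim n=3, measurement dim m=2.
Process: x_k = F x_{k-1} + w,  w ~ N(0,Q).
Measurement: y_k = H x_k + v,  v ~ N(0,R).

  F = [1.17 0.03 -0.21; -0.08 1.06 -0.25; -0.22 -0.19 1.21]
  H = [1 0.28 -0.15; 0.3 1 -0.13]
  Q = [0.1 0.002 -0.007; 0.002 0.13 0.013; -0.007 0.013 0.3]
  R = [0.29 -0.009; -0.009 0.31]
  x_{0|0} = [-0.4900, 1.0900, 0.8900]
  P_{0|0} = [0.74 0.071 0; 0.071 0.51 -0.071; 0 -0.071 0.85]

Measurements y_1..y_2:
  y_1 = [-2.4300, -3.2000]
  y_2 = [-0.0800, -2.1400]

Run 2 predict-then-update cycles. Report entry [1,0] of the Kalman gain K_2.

K[1,0] = -0.0999

step 1: x^-=[-0.7275, 0.9721, 0.9776]  P^-=[1.1568 0.0978 -0.4380; 0.0978 0.7865 -0.4437; -0.4380 -0.4437 1.6373]  S=[1.7688 0.8556; 0.8556 1.4365]  K=[0.7553 -0.1005; -0.1078 0.6723; -0.2689 -0.3884]  nu=[-1.8280, -3.8268]  x^+=[-1.7235, -1.4035, 2.9555]  P^+=[0.2632 -0.1049 0.0929; -0.1049 0.2407 -0.0010; 0.0929 -0.0010 1.1140]
step 2: x^-=[-2.6792, -2.0887, 4.2220]  P^-=[0.4567 -0.1117 -0.1994; -0.1117 0.4938 -0.3502; -0.1994 -0.3502 1.8947]  S=[0.8547 0.2824; 0.2824 0.9166]  K=[0.5725 -0.1204; -0.0999 0.5827; -0.4943 -0.5639]  nu=[3.8174, 1.3014]  x^+=[-0.6506, -1.7118, 1.6012]  P^+=[0.2022 -0.0961 0.0545; -0.0961 0.2070 -0.0259; 0.0545 -0.0259 1.2370]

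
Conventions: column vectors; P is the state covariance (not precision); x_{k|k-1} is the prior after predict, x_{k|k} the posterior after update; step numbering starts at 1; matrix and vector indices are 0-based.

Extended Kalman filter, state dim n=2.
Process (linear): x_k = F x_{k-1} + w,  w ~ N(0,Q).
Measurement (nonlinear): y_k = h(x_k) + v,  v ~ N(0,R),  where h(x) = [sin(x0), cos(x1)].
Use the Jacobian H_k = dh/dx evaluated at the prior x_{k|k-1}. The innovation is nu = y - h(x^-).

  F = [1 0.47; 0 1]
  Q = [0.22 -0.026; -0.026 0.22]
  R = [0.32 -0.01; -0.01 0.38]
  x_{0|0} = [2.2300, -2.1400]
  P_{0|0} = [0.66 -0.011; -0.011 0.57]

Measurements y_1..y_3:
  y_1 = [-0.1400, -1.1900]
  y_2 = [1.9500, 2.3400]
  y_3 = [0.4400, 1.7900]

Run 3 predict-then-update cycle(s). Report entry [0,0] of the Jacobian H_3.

H_jac[0,0] = 0.0780

step 1: x^-=[1.2242, -2.1400]  P^-=[0.9956 0.2309; 0.2309 0.7900]  H_jac=[0.3397 0.0000; 0.0000 0.8423]  S=[0.4349 0.0561; 0.0561 0.9405]  K=[0.7568 0.1617; 0.0898 0.7022]  nu=[-1.0805, -0.6510]  x^+=[0.3012, -2.6942]  P^+=[0.7082 0.0640; 0.0640 0.3157]
step 2: x^-=[-0.9651, -2.6942]  P^-=[1.0580 0.1863; 0.1863 0.5357]  H_jac=[0.5693 0.0000; 0.0000 0.4326]  S=[0.6629 0.0359; 0.0359 0.4803]  K=[0.9032 0.1003; 0.1344 0.4725]  nu=[2.7721, 3.2416]  x^+=[1.8639, -0.7899]  P^+=[0.5059 0.0673; 0.0673 0.4119]
step 3: x^-=[1.4927, -0.7899]  P^-=[0.8801 0.2349; 0.2349 0.6319]  H_jac=[0.0780 0.0000; 0.0000 0.7103]  S=[0.3254 0.0030; 0.0030 0.6988]  K=[0.2089 0.2378; 0.0504 0.6421]  nu=[-0.5569, 1.0861]  x^+=[1.6346, -0.1206]  P^+=[0.8261 0.1243; 0.1243 0.3428]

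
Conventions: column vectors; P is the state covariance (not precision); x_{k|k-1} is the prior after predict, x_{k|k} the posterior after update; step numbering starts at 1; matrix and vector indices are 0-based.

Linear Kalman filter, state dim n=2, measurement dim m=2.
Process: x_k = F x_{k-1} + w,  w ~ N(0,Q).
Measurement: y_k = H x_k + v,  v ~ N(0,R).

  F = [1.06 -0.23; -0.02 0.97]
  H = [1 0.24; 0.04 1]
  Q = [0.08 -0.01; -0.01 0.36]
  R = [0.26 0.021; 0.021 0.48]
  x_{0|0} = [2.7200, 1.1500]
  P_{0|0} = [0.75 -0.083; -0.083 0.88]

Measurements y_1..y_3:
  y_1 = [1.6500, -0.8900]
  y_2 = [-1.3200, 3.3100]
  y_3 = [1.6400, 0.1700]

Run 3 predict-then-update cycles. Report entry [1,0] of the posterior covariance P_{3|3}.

P_post[1,0] = -0.0617

step 1: x^-=[2.6187, 1.0611]  P^-=[1.0097 -0.3080; -0.3080 1.1915]  S=[1.1905 0.0364; 0.0364 1.6485]  K=[0.7915 -0.1798; -0.0404 0.7162]  nu=[-1.2234, -2.0558]  x^+=[2.0200, -0.3619]  P^+=[0.2209 -0.0785; -0.0785 0.3461]
step 2: x^-=[2.2244, -0.3914]  P^-=[0.3848 -0.1730; -0.1730 0.6888]  S=[0.6014 0.0270; 0.0270 1.1555]  K=[0.5775 -0.1499; -0.0394 0.5910]  nu=[-3.4505, 3.6125]  x^+=[-0.3097, 1.8793]  P^+=[0.1629 -0.0663; -0.0663 0.2855]
step 3: x^-=[-0.7605, 1.8291]  P^-=[0.3105 -0.1457; -0.1457 0.6313]  S=[0.5369 0.0379; 0.0379 1.1001]  K=[0.5230 -0.1391; -0.0293 0.5695]  nu=[1.9615, -1.6287]  x^+=[0.4919, 0.8441]  P^+=[0.1479 -0.0617; -0.0617 0.2752]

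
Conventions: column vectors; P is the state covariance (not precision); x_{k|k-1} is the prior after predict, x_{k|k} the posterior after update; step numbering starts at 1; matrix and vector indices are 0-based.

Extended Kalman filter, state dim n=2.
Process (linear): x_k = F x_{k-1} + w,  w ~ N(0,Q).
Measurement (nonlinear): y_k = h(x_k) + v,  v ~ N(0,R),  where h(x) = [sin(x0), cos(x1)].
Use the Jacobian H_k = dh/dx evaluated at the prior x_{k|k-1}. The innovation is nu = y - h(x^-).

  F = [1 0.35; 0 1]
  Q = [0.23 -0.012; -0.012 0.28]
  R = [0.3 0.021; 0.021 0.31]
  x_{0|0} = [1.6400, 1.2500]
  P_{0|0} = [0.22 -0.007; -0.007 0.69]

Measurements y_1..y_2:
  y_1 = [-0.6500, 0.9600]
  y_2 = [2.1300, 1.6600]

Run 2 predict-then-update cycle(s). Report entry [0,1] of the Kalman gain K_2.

K[0,1] = -0.0252

step 1: x^-=[2.0775, 1.2500]  P^-=[0.5296 0.2225; 0.2225 0.9700]  H_jac=[-0.4853 0.0000; 0.0000 -0.9490]  S=[0.4247 0.1235; 0.1235 1.1836]  K=[-0.5706 -0.1189; -0.0290 -0.7747]  nu=[-1.5243, 0.6447]  x^+=[2.8706, 0.7948]  P^+=[0.3579 0.0515; 0.0515 0.2537]
step 2: x^-=[3.1488, 0.7948]  P^-=[0.6550 0.1283; 0.1283 0.5337]  H_jac=[-1.0000 0.0000; 0.0000 -0.7137]  S=[0.9549 0.1125; 0.1125 0.5819]  K=[-0.6829 -0.0252; -0.0585 -0.6433]  nu=[2.1372, 0.9596]  x^+=[1.6651, 0.0524]  P^+=[0.2054 0.0311; 0.0311 0.2812]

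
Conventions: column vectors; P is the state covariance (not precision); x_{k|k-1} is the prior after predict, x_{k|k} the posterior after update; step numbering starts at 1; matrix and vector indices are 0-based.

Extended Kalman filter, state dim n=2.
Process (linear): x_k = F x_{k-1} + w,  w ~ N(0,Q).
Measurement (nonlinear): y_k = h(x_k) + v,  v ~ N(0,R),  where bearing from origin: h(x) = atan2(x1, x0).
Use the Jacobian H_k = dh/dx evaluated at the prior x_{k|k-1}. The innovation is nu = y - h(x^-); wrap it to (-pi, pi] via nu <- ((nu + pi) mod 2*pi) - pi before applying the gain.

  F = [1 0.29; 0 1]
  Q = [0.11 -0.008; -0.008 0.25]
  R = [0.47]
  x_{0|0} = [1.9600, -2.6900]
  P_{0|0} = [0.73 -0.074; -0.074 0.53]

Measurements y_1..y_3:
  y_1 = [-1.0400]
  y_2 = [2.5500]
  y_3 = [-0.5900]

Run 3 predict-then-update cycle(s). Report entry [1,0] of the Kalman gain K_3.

step 1: x^-=[1.1799, -2.6900]  P^-=[0.8417 0.0717; 0.0717 0.7800]  H_jac=[0.3118 0.1367]  S=[0.5725]  K=[0.4755; 0.2254]  nu=[0.1174]  x^+=[1.2357, -2.6635]  P^+=[0.7122 0.0104; 0.0104 0.7509]
step 2: x^-=[0.4633, -2.6635]  P^-=[0.8914 0.2201; 0.2201 1.0009]  H_jac=[0.3644 0.0634]  S=[0.6026]  K=[0.5622; 0.2384]  nu=[-2.3346]  x^+=[-0.8493, -3.2202]  P^+=[0.7009 0.1394; 0.1394 0.9667]
step 3: x^-=[-1.7832, -3.2202]  P^-=[0.9730 0.4117; 0.4117 1.2167]  H_jac=[0.2377 -0.1316]  S=[0.5203]  K=[0.3403; -0.1197]  nu=[1.4865]  x^+=[-1.2772, -3.3981]  P^+=[0.9128 0.4329; 0.4329 1.2092]

K[1,0] = -0.1197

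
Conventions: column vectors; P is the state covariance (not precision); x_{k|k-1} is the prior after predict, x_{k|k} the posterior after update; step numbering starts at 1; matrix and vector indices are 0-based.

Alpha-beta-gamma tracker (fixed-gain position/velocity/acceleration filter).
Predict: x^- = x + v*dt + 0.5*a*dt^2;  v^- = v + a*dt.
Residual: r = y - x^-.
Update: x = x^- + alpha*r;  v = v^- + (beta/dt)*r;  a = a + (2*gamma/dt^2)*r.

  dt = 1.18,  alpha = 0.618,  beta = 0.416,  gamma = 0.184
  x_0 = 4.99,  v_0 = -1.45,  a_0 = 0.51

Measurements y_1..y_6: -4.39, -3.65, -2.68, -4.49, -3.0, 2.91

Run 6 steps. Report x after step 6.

x_post = 2.5853

step 1: x_pred=3.6341  r=-8.0241  x^+=-1.3248  v^+=-3.6770  a^+=-1.6107
step 2: x_pred=-6.7851  r=3.1351  x^+=-4.8476  v^+=-4.4724  a^+=-0.7821
step 3: x_pred=-10.6695  r=7.9895  x^+=-5.7320  v^+=-2.5787  a^+=1.3294
step 4: x_pred=-7.8493  r=3.3593  x^+=-5.7732  v^+=0.1744  a^+=2.2173
step 5: x_pred=-4.0238  r=1.0238  x^+=-3.3911  v^+=3.1517  a^+=2.4879
step 6: x_pred=2.0599  r=0.8501  x^+=2.5853  v^+=6.3870  a^+=2.7125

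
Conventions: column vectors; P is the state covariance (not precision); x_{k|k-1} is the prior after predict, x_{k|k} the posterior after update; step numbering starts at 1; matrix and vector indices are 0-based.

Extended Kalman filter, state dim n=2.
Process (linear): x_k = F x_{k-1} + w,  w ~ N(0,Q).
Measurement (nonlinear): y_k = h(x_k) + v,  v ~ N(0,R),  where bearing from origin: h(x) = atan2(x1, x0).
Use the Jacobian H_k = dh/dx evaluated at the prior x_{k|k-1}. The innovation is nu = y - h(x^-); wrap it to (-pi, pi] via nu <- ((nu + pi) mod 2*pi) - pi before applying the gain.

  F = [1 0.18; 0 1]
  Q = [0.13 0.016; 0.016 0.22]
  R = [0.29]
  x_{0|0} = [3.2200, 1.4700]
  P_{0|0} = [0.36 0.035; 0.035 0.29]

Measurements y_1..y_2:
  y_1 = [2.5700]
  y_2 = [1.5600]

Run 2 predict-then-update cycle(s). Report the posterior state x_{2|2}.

x_post = [3.5702, 2.5951]

step 1: x^-=[3.4846, 1.4700]  P^-=[0.5120 0.1032; 0.1032 0.5100]  H_jac=[-0.1028 0.2436]  S=[0.3205]  K=[-0.0857; 0.3546]  nu=[2.1708]  x^+=[3.2985, 2.2397]  P^+=[0.5096 0.1129; 0.1129 0.4697]
step 2: x^-=[3.7016, 2.2397]  P^-=[0.6955 0.2135; 0.2135 0.6897]  H_jac=[-0.1197 0.1978]  S=[0.3168]  K=[-0.1294; 0.3499]  nu=[1.0159]  x^+=[3.5702, 2.5951]  P^+=[0.6902 0.2278; 0.2278 0.6509]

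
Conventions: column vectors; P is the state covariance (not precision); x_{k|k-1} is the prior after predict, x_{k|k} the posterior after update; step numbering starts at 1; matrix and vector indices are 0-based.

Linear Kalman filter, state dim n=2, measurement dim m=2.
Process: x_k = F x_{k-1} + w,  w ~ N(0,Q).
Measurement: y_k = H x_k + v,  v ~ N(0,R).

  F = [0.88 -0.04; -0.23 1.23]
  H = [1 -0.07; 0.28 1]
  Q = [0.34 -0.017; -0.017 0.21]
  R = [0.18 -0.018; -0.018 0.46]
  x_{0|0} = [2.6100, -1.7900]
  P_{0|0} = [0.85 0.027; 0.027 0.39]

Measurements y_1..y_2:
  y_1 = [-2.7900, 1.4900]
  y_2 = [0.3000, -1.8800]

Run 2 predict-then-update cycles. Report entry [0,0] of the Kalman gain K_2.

K[0,0] = 0.7114

step 1: x^-=[2.3684, -2.8020]  P^-=[0.9970 -0.1788; -0.1788 0.8297]  S=[1.2061 0.0278; 0.0278 1.2678]  K=[0.8356 0.0609; -0.2107 0.6196]  nu=[-5.3545, 3.6288]  x^+=[-1.8850, 0.5745]  P^+=[0.1473 -0.0283; -0.0283 0.2967]
step 2: x^-=[-1.6818, 1.1402]  P^-=[0.4566 -0.0923; -0.0923 0.6827]  S=[0.6528 -0.0285; -0.0285 1.1268]  K=[0.7114 0.0495; -0.1894 0.5782]  nu=[2.0616, -2.5493]  x^+=[-0.3413, -0.7242]  P^+=[0.1254 -0.0252; -0.0252 0.2764]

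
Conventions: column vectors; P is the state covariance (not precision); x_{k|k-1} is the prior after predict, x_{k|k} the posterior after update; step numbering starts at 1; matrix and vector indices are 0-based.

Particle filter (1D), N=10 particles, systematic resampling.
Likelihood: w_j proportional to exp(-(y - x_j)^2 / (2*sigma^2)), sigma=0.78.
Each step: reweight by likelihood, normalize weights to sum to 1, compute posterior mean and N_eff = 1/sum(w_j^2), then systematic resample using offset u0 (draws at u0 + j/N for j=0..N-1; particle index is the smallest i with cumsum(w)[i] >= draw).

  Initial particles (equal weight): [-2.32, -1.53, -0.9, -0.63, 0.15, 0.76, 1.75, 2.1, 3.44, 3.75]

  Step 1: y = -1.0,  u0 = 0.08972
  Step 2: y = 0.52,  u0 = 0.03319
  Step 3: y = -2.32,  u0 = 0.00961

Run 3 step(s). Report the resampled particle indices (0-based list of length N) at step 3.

step 1: w=[0.0716, 0.2380, 0.2973, 0.2678, 0.1011, 0.0235, 0.0006, 0.0001, 0.0000, 0.0000]  mean=-0.9322  Neff=4.2984  idx=[1, 1, 1, 2, 2, 2, 3, 3, 4, 5]
step 2: w=[0.0099, 0.0099, 0.0099, 0.0598, 0.0598, 0.0598, 0.1058, 0.1058, 0.2802, 0.2991]  mean=-0.0709  Neff=4.9658  idx=[3, 4, 6, 7, 8, 8, 8, 9, 9, 9]
step 3: w=[0.3211, 0.3211, 0.1611, 0.1611, 0.0112, 0.0112, 0.0112, 0.0007, 0.0007, 0.0007]  mean=-0.7743  Neff=3.8686  idx=[0, 0, 0, 0, 1, 1, 1, 2, 3, 3]

resampled_idx = [0, 0, 0, 0, 1, 1, 1, 2, 3, 3]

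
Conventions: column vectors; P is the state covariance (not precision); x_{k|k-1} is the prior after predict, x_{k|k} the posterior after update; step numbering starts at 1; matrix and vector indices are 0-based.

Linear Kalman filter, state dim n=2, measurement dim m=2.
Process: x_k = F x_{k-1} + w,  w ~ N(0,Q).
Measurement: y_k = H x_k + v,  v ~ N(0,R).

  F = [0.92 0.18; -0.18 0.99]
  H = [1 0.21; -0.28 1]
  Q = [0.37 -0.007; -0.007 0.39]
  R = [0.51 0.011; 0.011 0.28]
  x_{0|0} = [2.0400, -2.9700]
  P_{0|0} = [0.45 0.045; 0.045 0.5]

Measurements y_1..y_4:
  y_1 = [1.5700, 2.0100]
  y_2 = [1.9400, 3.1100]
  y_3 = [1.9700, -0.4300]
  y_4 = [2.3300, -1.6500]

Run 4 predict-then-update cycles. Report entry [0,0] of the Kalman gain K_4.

K[0,0] = 0.5283

step 1: x^-=[1.3422, -3.3075]  P^-=[0.7820 0.0471; 0.0471 0.8786]  S=[1.3505 0.0209; 0.0209 1.1935]  K=[0.5887 -0.1543; 0.1603 0.7223]  nu=[0.9224, 5.6933]  x^+=[1.0068, 0.9525]  P^+=[0.2893 0.0443; 0.0443 0.2164]
step 2: x^-=[1.0977, 0.7618]  P^-=[0.6365 0.0225; 0.0225 0.5957]  S=[1.1822 -0.0209; -0.0209 0.9130]  K=[0.5396 -0.1582; 0.1364 0.6487]  nu=[0.6823, 2.6556]  x^+=[1.0459, 2.5774]  P^+=[0.2659 0.0361; 0.0361 0.1932]
step 3: x^-=[1.4262, 2.3634]  P^-=[0.6133 0.0151; 0.0151 0.5751]  S=[1.1550 -0.0257; -0.0257 0.8948]  K=[0.5302 -0.1598; 0.1319 0.6419]  nu=[0.0475, -2.3941]  x^+=[1.8339, 0.8330]  P^+=[0.2614 0.0343; 0.0343 0.1908]
step 4: x^-=[1.8371, 0.4946]  P^-=[0.6088 0.0138; 0.0138 0.5732]  S=[1.1499 -0.0261; -0.0261 0.8932]  K=[0.5283 -0.1599; 0.1313 0.6413]  nu=[0.3890, -1.6302]  x^+=[2.3034, -0.4997]  P^+=[0.2606 0.0340; 0.0340 0.1905]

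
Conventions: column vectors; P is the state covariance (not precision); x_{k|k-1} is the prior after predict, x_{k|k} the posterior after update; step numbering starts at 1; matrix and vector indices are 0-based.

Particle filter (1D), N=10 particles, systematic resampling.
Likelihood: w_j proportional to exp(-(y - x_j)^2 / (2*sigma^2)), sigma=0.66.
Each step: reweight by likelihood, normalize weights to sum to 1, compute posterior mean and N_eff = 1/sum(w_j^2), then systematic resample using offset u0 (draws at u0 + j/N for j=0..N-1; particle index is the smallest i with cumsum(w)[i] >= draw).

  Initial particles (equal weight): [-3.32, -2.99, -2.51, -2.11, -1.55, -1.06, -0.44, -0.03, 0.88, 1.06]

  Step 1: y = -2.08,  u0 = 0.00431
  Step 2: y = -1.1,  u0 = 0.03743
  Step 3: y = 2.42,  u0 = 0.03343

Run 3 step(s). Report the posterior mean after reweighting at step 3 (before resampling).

post_mean = -1.0697

step 1: w=[0.0497, 0.1122, 0.2347, 0.2898, 0.2102, 0.0879, 0.0132, 0.0023, 0.0000, 0.0000]  mean=-2.1257  Neff=4.8495  idx=[0, 1, 2, 2, 3, 3, 3, 4, 4, 5]
step 2: w=[0.0009, 0.0044, 0.0273, 0.0273, 0.0830, 0.0830, 0.0830, 0.2120, 0.2120, 0.2670]  mean=-1.6190  Neff=5.4526  idx=[3, 4, 6, 7, 7, 8, 8, 9, 9, 9]
step 3: w=[0.0000, 0.0000, 0.0000, 0.0049, 0.0049, 0.0049, 0.0049, 0.3267, 0.3267, 0.3267]  mean=-1.0697  Neff=3.1217  idx=[7, 7, 7, 7, 8, 8, 8, 9, 9, 9]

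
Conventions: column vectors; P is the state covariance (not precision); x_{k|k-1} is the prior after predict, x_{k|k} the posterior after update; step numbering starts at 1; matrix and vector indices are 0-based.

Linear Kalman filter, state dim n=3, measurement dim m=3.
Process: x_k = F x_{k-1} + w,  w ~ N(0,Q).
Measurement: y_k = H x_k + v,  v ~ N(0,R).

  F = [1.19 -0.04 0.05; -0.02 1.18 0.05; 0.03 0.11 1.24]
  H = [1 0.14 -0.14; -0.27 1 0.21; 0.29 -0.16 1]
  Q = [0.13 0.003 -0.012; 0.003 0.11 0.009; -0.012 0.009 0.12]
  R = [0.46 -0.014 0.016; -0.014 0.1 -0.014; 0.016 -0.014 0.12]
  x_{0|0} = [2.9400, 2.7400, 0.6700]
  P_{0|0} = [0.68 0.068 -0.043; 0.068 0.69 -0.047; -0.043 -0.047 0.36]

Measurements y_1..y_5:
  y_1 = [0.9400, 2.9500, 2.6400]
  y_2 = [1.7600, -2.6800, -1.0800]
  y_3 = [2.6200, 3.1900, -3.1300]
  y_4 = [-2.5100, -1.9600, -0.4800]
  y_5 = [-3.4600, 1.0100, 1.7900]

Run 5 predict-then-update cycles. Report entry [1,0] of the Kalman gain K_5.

step 1: x^-=[3.4225, 3.2079, 1.2204]  P^-=[1.0835 0.0455 -0.0211; 0.0455 1.0633 0.0547; -0.0211 0.0547 0.6669]  S=[1.5940 -0.1448 0.1963; -0.1448 1.2725 -0.0565; 0.1963 -0.0565 0.8713]  K=[0.6538 -0.1155 0.1733; 0.2081 0.8538 -0.1089; -0.1487 0.1758 0.7933]  nu=[-2.7607, 0.4099, 0.9403]  x^+=[1.7332, 2.8810, 2.4489]  P^+=[0.2904 0.0639 -0.0411; 0.0639 0.1061 -0.0232; -0.0411 -0.0232 0.0986]
step 2: x^-=[2.0697, 3.4874, 3.4056]  P^-=[0.5308 0.0774 -0.0474; 0.0774 0.2525 -0.0023; -0.0474 -0.0023 0.2641]  S=[1.0360 -0.0668 0.0722; -0.0668 0.3654 -0.0071; 0.0722 -0.0071 0.4013]  K=[0.5123 -0.1114 0.1405; 0.1563 0.6596 -0.0671; -0.1159 0.1718 0.6487]  nu=[-0.3211, -6.3237, -4.5278]  x^+=[1.9733, -0.4304, -0.5806]  P^+=[0.2283 0.0481 -0.0319; 0.0481 0.0810 -0.0158; -0.0319 -0.0158 0.0803]
step 3: x^-=[2.3364, -0.5764, -0.7080]  P^-=[0.4453 0.0587 -0.0394; 0.0587 0.2190 0.0035; -0.0394 0.0035 0.2383]  S=[0.9416 -0.0642 0.0626; -0.0642 0.3362 -0.0026; 0.0626 -0.0026 0.3719]  K=[0.4705 -0.1166 0.1359; 0.1414 0.6330 -0.0582; -0.1065 0.1756 0.6277]  nu=[0.2652, 4.5459, -3.1917]  x^+=[1.4971, 2.5246, -1.9414]  P^+=[0.2102 0.0426 -0.0287; 0.0426 0.0765 -0.0137; -0.0287 -0.0137 0.0773]
step 4: x^-=[1.5835, 2.8520, -2.0848]  P^-=[0.4206 0.0520 -0.0363; 0.0520 0.2133 0.0055; -0.0363 0.0055 0.2344]  S=[0.9139 -0.0641 0.0603; -0.0641 0.3326 -0.0016; 0.0603 -0.0016 0.3676]  K=[0.4565 -0.1193 0.1352; 0.1366 0.6285 -0.0564; -0.1035 0.1771 0.6243]  nu=[-4.7847, -3.9466, 1.6019]  x^+=[0.0866, -0.3724, -1.2883]  P^+=[0.2043 0.0407 -0.0275; 0.0407 0.0755 -0.0131; -0.0275 -0.0131 0.0767]
step 5: x^-=[0.0535, -0.5056, -1.6359]  P^-=[0.4125 0.0496 -0.0351; 0.0496 0.2120 0.0062; -0.0351 0.0062 0.2336]  S=[0.9047 -0.0642 0.0596; -0.0642 0.3321 -0.0013; 0.0596 -0.0013 0.3668]  K=[0.4516 -0.1203 0.1350; 0.1349 0.6276 -0.0561; -0.1025 0.1775 0.6238]  nu=[-3.6718, 1.8736, 3.3295]  x^+=[-1.3805, -0.0118, 1.1497]  P^+=[0.2022 0.0400 -0.0271; 0.0400 0.0752 -0.0129; -0.0271 -0.0129 0.0765]

K[1,0] = 0.1349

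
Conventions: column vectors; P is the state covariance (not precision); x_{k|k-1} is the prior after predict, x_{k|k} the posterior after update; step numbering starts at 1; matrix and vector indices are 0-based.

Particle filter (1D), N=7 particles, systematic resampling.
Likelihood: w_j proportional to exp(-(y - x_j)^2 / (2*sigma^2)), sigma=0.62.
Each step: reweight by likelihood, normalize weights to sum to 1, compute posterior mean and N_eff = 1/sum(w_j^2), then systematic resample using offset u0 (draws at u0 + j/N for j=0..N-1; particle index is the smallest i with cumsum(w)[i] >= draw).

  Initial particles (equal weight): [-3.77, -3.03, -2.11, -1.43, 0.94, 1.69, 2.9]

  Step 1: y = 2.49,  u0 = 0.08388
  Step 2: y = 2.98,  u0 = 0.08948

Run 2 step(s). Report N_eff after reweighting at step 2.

N_eff = 4.6777

step 1: w=[0.0000, 0.0000, 0.0000, 0.0000, 0.0343, 0.3392, 0.6266]  mean=2.4225  Neff=1.9654  idx=[5, 5, 5, 6, 6, 6, 6]
step 2: w=[0.0266, 0.0266, 0.0266, 0.2300, 0.2300, 0.2300, 0.2300]  mean=2.8033  Neff=4.6777  idx=[3, 3, 4, 4, 5, 6, 6]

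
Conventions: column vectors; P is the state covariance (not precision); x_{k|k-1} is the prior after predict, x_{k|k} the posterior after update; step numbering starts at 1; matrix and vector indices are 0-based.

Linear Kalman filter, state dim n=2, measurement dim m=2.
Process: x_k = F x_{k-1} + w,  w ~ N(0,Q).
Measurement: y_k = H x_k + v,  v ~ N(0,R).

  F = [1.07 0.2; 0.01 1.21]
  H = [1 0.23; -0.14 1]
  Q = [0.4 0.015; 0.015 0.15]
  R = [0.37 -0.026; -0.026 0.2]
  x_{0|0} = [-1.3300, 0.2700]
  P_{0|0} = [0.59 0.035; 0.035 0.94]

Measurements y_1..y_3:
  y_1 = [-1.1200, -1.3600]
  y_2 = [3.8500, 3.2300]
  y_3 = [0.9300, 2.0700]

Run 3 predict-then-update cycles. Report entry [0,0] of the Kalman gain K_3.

step 1: x^-=[-1.3691, 0.3134]  P^-=[1.1281 0.2942; 0.2942 1.5272]  S=[1.7142 0.4520; 0.4520 1.6669]  K=[0.7281 -0.1157; 0.1523 0.8501]  nu=[0.1770, -1.8651]  x^+=[-1.0244, -1.2452]  P^+=[0.2733 -0.0038; -0.0038 0.1655]
step 2: x^-=[-1.3452, -1.5170]  P^-=[0.7179 0.0530; 0.0530 0.3923]  S=[1.1330 0.0151; 0.0151 0.5915]  K=[0.6456 -0.0967; 0.1178 0.6477]  nu=[5.5441, 4.5586]  x^+=[1.7936, 2.0888]  P^+=[0.2419 -0.0023; -0.0023 0.1262]
step 3: x^-=[2.3369, 2.5453]  P^-=[0.6811 0.0452; 0.0452 0.3347]  S=[1.0895 -0.0006; -0.0006 0.5354]  K=[0.6346 -0.0929; 0.1125 0.6134]  nu=[-1.9923, -0.1482]  x^+=[1.0864, 2.2303]  P^+=[0.2376 -0.0018; -0.0018 0.1195]

K[0,0] = 0.6346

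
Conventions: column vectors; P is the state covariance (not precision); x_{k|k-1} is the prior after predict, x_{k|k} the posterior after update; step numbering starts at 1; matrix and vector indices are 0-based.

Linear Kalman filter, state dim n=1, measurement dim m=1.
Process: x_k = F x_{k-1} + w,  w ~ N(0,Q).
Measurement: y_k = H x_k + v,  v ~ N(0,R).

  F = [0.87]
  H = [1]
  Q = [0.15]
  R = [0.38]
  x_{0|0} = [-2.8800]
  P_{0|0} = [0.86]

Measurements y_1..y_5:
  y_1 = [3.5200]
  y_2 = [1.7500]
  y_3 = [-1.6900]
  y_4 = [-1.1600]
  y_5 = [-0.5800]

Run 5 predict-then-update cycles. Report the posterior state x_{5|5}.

step 1: x^-=[-2.5056]  P^-=[0.8009]  S=[1.1809]  K=[0.6782]  nu=[6.0256]  x^+=[1.5811]  P^+=[0.2577]
step 2: x^-=[1.3755]  P^-=[0.3451]  S=[0.7251]  K=[0.4759]  nu=[0.3745]  x^+=[1.5538]  P^+=[0.1808]
step 3: x^-=[1.3518]  P^-=[0.2869]  S=[0.6669]  K=[0.4302]  nu=[-3.0418]  x^+=[0.0432]  P^+=[0.1635]
step 4: x^-=[0.0376]  P^-=[0.2737]  S=[0.6537]  K=[0.4187]  nu=[-1.1976]  x^+=[-0.4638]  P^+=[0.1591]
step 5: x^-=[-0.4035]  P^-=[0.2704]  S=[0.6504]  K=[0.4158]  nu=[-0.1765]  x^+=[-0.4769]  P^+=[0.1580]

x_post = [-0.4769]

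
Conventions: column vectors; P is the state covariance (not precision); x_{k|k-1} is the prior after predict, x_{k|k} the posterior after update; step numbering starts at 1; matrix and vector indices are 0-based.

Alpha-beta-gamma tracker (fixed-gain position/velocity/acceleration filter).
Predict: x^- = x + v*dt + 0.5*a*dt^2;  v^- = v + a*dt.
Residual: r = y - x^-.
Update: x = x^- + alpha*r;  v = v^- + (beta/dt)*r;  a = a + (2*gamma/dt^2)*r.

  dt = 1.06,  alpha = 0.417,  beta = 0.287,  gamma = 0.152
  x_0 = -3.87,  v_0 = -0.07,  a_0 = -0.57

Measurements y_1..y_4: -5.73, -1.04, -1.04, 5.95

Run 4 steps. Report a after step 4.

step 1: x_pred=-4.2644  r=-1.4656  x^+=-4.8756  v^+=-1.0710  a^+=-0.9665
step 2: x_pred=-6.5538  r=5.5138  x^+=-4.2546  v^+=-0.6026  a^+=0.5253
step 3: x_pred=-4.5982  r=3.5582  x^+=-3.1145  v^+=0.9176  a^+=1.4880
step 4: x_pred=-1.3058  r=7.2558  x^+=1.7198  v^+=4.4594  a^+=3.4511

a_post = 3.4511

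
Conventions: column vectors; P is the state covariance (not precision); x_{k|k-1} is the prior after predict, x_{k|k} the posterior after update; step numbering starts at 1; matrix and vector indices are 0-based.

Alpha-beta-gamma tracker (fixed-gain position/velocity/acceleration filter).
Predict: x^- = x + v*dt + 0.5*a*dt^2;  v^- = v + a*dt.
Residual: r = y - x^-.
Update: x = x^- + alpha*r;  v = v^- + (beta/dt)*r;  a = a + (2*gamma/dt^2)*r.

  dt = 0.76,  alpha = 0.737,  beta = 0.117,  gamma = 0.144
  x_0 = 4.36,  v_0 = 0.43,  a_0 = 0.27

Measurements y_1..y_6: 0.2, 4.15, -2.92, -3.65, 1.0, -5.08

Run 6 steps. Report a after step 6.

a_post = 1.4360

step 1: x_pred=4.7648  r=-4.5648  x^+=1.4005  v^+=-0.0675  a^+=-2.0061
step 2: x_pred=0.7699  r=3.3801  x^+=3.2610  v^+=-1.0718  a^+=-0.3207
step 3: x_pred=2.3539  r=-5.2739  x^+=-1.5330  v^+=-2.1274  a^+=-2.9503
step 4: x_pred=-4.0018  r=0.3518  x^+=-3.7425  v^+=-4.3155  a^+=-2.7749
step 5: x_pred=-7.8237  r=8.8237  x^+=-1.3206  v^+=-5.0660  a^+=1.6247
step 6: x_pred=-4.7015  r=-0.3785  x^+=-4.9805  v^+=-3.8894  a^+=1.4360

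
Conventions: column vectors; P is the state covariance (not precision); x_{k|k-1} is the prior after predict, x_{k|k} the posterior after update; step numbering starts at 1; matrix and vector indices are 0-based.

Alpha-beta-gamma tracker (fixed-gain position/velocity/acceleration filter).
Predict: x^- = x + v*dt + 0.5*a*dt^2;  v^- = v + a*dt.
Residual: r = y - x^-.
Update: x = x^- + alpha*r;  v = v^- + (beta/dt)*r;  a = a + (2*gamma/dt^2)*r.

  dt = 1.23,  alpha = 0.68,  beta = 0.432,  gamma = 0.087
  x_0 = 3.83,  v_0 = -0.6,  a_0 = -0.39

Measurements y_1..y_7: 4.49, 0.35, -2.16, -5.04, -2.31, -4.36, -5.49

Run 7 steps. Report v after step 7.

v_post = 0.0501

step 1: x_pred=2.7970  r=1.6930  x^+=3.9482  v^+=-0.4851  a^+=-0.1953
step 2: x_pred=3.2039  r=-2.8539  x^+=1.2632  v^+=-1.7276  a^+=-0.5235
step 3: x_pred=-1.2577  r=-0.9023  x^+=-1.8713  v^+=-2.6884  a^+=-0.6273
step 4: x_pred=-5.6525  r=0.6125  x^+=-5.2360  v^+=-3.2448  a^+=-0.5568
step 5: x_pred=-9.6484  r=7.3384  x^+=-4.6583  v^+=-1.3524  a^+=0.2872
step 6: x_pred=-6.1045  r=1.7445  x^+=-4.9182  v^+=-0.3865  a^+=0.4878
step 7: x_pred=-5.0246  r=-0.4654  x^+=-5.3411  v^+=0.0501  a^+=0.4343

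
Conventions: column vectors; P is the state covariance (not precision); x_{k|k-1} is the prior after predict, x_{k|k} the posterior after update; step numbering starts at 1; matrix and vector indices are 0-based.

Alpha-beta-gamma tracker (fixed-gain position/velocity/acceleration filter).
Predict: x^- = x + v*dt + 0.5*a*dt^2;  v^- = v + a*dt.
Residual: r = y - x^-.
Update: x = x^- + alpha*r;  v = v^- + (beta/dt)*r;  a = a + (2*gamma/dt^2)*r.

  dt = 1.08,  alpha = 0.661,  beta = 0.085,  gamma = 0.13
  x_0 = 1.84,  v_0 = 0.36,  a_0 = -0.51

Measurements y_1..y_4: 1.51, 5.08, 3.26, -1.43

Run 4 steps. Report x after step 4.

step 1: x_pred=1.9314  r=-0.4214  x^+=1.6528  v^+=-0.2240  a^+=-0.6039
step 2: x_pred=1.0588  r=4.0212  x^+=3.7168  v^+=-0.5597  a^+=0.2924
step 3: x_pred=3.2829  r=-0.0229  x^+=3.2677  v^+=-0.2457  a^+=0.2873
step 4: x_pred=3.1700  r=-4.6000  x^+=0.1294  v^+=-0.2974  a^+=-0.7380

x_post = 0.1294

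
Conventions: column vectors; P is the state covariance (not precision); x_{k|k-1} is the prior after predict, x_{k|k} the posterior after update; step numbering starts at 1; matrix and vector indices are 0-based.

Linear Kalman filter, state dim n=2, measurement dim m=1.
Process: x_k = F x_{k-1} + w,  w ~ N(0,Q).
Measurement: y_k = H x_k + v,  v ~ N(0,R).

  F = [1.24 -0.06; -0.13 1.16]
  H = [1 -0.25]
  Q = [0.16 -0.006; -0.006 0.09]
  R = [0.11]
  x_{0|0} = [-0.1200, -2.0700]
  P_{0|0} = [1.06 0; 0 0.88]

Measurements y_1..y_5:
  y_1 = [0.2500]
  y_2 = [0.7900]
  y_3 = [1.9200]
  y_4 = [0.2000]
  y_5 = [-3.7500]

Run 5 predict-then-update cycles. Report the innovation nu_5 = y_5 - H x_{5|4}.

step 1: x^-=[-0.0246, -2.3856]  P^-=[1.7930 -0.2381; -0.2381 1.2920]  S=[2.1028]  K=[0.8810; -0.2668]  nu=[-0.3218]  x^+=[-0.3081, -2.2997]  P^+=[0.1610 0.2562; 0.2562 1.1423]
step 2: x^-=[-0.2441, -2.6276]  P^-=[0.3735 0.2591; 0.2591 1.5525]  S=[0.4510]  K=[0.6845; -0.2861]  nu=[0.3772]  x^+=[0.0141, -2.7355]  P^+=[0.1622 0.3474; 0.3474 1.5156]
step 3: x^-=[0.1816, -3.1751]  P^-=[0.3631 0.3648; 0.3648 2.0274]  S=[0.4174]  K=[0.6514; -0.3402]  nu=[0.9446]  x^+=[0.7969, -3.4965]  P^+=[0.1860 0.4573; 0.4573 1.9790]
step 4: x^-=[1.1980, -4.1595]  P^-=[0.3850 0.4877; 0.4877 2.6182]  S=[0.4148]  K=[0.6343; -0.4023]  nu=[-2.0379]  x^+=[-0.0946, -3.3397]  P^+=[0.2182 0.5935; 0.5935 2.5511]
step 5: x^-=[0.0831, -3.8618]  P^-=[0.4163 0.6396; 0.6396 3.3474]  S=[0.4157]  K=[0.6168; -0.4744]  nu=[-4.7986]  x^+=[-2.8765, -1.5851]  P^+=[0.2582 0.7613; 0.7613 3.2538]

innov = [-4.7986]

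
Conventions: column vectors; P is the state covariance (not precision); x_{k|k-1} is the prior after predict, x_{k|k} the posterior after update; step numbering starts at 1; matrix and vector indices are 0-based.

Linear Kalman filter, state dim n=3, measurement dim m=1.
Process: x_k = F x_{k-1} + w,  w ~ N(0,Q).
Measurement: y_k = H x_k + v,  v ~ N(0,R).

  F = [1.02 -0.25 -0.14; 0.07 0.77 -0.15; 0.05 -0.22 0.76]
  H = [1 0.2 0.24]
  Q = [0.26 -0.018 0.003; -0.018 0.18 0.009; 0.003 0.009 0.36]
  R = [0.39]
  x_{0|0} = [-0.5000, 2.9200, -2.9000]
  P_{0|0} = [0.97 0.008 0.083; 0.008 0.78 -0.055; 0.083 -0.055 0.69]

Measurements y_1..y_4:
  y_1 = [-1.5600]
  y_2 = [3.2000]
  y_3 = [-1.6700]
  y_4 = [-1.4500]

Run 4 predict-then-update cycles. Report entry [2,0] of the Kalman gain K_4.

step 1: x^-=[-0.8340, 2.6484, -2.8714]  P^-=[1.2998 -0.0879 0.0926; -0.0879 0.6746 -0.2284; 0.0926 -0.2284 0.8232]  S=[1.7516]  K=[0.7447; -0.0045; 0.1396]  nu=[-0.5665]  x^+=[-1.2559, 2.6509, -2.9505]  P^+=[0.3283 -0.0821 -0.0895; -0.0821 0.6745 -0.2273; -0.0895 -0.2273 0.7891]
step 2: x^-=[-1.5307, 2.3959, -2.8884]  P^-=[0.7107 -0.1403 -0.0402; -0.1403 0.6448 -0.3406; -0.0402 -0.3406 0.9203]  S=[1.0714]  K=[0.6282; -0.0869; 0.1050]  nu=[4.9447]  x^+=[1.5754, 1.9662, -2.3691]  P^+=[0.2880 -0.0818 -0.1109; -0.0818 0.6367 -0.3308; -0.1109 -0.3308 0.9085]
step 3: x^-=[1.4470, 1.9796, -2.1543]  P^-=[0.6675 -0.1225 -0.0571; -0.1225 0.6493 -0.4129; -0.0571 -0.4129 1.0203]  S=[1.0262]  K=[0.6132; -0.0894; 0.1025]  nu=[-2.9959]  x^+=[-0.3901, 2.2474, -2.4614]  P^+=[0.2816 -0.0662 -0.1216; -0.0662 0.6411 -0.4035; -0.1216 -0.4035 1.0095]
step 4: x^-=[-0.6152, 2.0724, -2.3846]  P^-=[0.6531 -0.1028 -0.0683; -0.1028 0.6728 -0.4702; -0.0683 -0.4702 1.1020]  S=[1.0144]  K=[0.6074; -0.0799; 0.1007]  nu=[-0.6770]  x^+=[-1.0264, 2.1265, -2.4527]  P^+=[0.2789 -0.0536 -0.1303; -0.0536 0.6663 -0.4621; -0.1303 -0.4621 1.0917]

K[2,0] = 0.1007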